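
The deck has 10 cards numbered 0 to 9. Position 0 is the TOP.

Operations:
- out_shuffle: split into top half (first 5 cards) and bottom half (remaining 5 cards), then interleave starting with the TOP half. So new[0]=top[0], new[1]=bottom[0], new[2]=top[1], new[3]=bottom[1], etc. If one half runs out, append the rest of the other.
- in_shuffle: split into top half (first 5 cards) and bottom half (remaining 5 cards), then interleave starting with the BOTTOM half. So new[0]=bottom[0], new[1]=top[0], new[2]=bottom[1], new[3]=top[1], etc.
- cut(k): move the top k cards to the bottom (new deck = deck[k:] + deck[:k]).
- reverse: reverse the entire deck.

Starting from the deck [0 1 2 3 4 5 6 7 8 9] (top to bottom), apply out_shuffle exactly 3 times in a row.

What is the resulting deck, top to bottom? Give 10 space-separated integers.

Answer: 0 8 7 6 5 4 3 2 1 9

Derivation:
After op 1 (out_shuffle): [0 5 1 6 2 7 3 8 4 9]
After op 2 (out_shuffle): [0 7 5 3 1 8 6 4 2 9]
After op 3 (out_shuffle): [0 8 7 6 5 4 3 2 1 9]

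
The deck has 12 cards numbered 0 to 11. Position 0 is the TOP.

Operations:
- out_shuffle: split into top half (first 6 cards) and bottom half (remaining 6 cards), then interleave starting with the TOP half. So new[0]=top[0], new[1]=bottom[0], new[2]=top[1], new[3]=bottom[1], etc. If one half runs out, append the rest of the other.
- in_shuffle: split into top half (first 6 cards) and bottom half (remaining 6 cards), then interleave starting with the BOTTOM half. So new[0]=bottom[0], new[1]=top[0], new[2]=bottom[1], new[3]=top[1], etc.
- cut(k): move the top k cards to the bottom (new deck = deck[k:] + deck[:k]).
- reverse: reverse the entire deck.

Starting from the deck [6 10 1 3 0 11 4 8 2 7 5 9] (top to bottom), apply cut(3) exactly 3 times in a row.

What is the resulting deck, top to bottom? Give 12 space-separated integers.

Answer: 7 5 9 6 10 1 3 0 11 4 8 2

Derivation:
After op 1 (cut(3)): [3 0 11 4 8 2 7 5 9 6 10 1]
After op 2 (cut(3)): [4 8 2 7 5 9 6 10 1 3 0 11]
After op 3 (cut(3)): [7 5 9 6 10 1 3 0 11 4 8 2]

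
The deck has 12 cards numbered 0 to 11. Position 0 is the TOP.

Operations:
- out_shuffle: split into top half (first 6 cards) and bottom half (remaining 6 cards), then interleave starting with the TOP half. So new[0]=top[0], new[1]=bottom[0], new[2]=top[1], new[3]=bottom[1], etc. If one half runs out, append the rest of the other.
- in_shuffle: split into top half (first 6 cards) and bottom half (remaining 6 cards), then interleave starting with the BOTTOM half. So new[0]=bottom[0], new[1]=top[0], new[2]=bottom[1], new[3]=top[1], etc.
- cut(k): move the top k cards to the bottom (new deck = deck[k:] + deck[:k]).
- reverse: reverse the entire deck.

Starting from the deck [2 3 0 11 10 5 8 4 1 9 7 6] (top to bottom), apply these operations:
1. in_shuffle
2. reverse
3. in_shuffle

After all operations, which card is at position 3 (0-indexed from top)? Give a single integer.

After op 1 (in_shuffle): [8 2 4 3 1 0 9 11 7 10 6 5]
After op 2 (reverse): [5 6 10 7 11 9 0 1 3 4 2 8]
After op 3 (in_shuffle): [0 5 1 6 3 10 4 7 2 11 8 9]
Position 3: card 6.

Answer: 6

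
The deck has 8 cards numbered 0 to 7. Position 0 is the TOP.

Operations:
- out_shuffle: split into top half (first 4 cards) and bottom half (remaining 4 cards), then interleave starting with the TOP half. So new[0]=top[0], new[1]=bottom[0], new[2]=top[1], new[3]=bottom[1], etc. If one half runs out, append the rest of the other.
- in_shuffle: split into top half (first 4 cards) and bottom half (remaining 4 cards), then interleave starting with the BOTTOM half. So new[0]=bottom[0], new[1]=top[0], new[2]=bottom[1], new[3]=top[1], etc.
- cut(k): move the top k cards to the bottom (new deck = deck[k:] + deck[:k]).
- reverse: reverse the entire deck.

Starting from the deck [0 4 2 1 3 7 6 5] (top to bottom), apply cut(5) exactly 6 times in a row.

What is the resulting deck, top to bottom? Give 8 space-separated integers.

Answer: 6 5 0 4 2 1 3 7

Derivation:
After op 1 (cut(5)): [7 6 5 0 4 2 1 3]
After op 2 (cut(5)): [2 1 3 7 6 5 0 4]
After op 3 (cut(5)): [5 0 4 2 1 3 7 6]
After op 4 (cut(5)): [3 7 6 5 0 4 2 1]
After op 5 (cut(5)): [4 2 1 3 7 6 5 0]
After op 6 (cut(5)): [6 5 0 4 2 1 3 7]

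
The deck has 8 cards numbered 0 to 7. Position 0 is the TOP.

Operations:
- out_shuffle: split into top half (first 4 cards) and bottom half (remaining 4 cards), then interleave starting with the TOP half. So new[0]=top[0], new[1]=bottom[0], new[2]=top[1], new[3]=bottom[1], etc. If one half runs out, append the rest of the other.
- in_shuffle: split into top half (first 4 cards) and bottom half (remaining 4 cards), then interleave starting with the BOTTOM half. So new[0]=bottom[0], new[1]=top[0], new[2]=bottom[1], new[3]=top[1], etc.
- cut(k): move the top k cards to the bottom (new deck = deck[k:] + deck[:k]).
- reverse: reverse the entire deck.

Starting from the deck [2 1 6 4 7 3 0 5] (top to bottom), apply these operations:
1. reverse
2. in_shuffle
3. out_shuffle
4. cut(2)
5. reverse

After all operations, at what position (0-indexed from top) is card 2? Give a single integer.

Answer: 4

Derivation:
After op 1 (reverse): [5 0 3 7 4 6 1 2]
After op 2 (in_shuffle): [4 5 6 0 1 3 2 7]
After op 3 (out_shuffle): [4 1 5 3 6 2 0 7]
After op 4 (cut(2)): [5 3 6 2 0 7 4 1]
After op 5 (reverse): [1 4 7 0 2 6 3 5]
Card 2 is at position 4.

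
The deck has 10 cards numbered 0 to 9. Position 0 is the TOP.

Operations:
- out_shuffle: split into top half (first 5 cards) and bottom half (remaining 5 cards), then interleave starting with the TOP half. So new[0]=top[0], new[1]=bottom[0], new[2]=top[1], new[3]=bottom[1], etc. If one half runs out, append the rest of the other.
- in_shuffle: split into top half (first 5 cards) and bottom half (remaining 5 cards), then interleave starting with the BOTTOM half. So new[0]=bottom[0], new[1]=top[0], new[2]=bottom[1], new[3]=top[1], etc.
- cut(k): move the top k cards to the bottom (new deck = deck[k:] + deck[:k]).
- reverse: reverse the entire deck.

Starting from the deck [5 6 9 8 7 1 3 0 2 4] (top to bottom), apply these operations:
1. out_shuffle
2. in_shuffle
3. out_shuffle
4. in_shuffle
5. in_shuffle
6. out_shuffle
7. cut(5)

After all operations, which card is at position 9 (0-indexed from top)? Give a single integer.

After op 1 (out_shuffle): [5 1 6 3 9 0 8 2 7 4]
After op 2 (in_shuffle): [0 5 8 1 2 6 7 3 4 9]
After op 3 (out_shuffle): [0 6 5 7 8 3 1 4 2 9]
After op 4 (in_shuffle): [3 0 1 6 4 5 2 7 9 8]
After op 5 (in_shuffle): [5 3 2 0 7 1 9 6 8 4]
After op 6 (out_shuffle): [5 1 3 9 2 6 0 8 7 4]
After op 7 (cut(5)): [6 0 8 7 4 5 1 3 9 2]
Position 9: card 2.

Answer: 2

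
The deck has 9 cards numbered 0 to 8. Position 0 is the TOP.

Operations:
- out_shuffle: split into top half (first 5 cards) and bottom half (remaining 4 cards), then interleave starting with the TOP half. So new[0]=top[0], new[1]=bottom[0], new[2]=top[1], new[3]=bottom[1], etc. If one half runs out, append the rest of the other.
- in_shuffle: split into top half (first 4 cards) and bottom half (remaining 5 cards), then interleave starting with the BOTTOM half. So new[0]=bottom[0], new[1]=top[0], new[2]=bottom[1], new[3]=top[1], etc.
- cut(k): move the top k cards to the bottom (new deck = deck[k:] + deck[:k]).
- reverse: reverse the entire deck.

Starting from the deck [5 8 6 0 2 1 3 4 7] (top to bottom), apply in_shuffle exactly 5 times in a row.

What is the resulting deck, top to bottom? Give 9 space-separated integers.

Answer: 8 0 1 4 5 6 2 3 7

Derivation:
After op 1 (in_shuffle): [2 5 1 8 3 6 4 0 7]
After op 2 (in_shuffle): [3 2 6 5 4 1 0 8 7]
After op 3 (in_shuffle): [4 3 1 2 0 6 8 5 7]
After op 4 (in_shuffle): [0 4 6 3 8 1 5 2 7]
After op 5 (in_shuffle): [8 0 1 4 5 6 2 3 7]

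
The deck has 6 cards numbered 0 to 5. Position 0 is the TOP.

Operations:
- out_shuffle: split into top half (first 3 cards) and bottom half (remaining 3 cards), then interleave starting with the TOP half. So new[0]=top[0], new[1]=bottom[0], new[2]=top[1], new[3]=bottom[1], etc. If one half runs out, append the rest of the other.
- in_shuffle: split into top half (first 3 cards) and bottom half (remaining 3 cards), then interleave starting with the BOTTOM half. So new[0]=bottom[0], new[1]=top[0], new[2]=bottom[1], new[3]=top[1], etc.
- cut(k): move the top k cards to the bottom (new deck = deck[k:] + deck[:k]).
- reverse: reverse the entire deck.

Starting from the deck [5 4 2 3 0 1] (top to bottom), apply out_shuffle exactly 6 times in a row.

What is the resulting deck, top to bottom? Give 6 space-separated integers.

Answer: 5 0 3 2 4 1

Derivation:
After op 1 (out_shuffle): [5 3 4 0 2 1]
After op 2 (out_shuffle): [5 0 3 2 4 1]
After op 3 (out_shuffle): [5 2 0 4 3 1]
After op 4 (out_shuffle): [5 4 2 3 0 1]
After op 5 (out_shuffle): [5 3 4 0 2 1]
After op 6 (out_shuffle): [5 0 3 2 4 1]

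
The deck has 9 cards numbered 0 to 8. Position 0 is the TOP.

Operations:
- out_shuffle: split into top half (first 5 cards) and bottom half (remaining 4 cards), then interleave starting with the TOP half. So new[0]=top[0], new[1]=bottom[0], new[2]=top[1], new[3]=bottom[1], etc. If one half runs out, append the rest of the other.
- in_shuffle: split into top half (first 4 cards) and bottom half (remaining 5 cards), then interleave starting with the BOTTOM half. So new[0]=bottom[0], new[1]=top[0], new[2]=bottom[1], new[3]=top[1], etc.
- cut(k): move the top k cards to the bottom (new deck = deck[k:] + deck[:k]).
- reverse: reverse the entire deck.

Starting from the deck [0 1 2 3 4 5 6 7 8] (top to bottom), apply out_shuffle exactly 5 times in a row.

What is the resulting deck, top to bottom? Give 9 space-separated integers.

Answer: 0 2 4 6 8 1 3 5 7

Derivation:
After op 1 (out_shuffle): [0 5 1 6 2 7 3 8 4]
After op 2 (out_shuffle): [0 7 5 3 1 8 6 4 2]
After op 3 (out_shuffle): [0 8 7 6 5 4 3 2 1]
After op 4 (out_shuffle): [0 4 8 3 7 2 6 1 5]
After op 5 (out_shuffle): [0 2 4 6 8 1 3 5 7]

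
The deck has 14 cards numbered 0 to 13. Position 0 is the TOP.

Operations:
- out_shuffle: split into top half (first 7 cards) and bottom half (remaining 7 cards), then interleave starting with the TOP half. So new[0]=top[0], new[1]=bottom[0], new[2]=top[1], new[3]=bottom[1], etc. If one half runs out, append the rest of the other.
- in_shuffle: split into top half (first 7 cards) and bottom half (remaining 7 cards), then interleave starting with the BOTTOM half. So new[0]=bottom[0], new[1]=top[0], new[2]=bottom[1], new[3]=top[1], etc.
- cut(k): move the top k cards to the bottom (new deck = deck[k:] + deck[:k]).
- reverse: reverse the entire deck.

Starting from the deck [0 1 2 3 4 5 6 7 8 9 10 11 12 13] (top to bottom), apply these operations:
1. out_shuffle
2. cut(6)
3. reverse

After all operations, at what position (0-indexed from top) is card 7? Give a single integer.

After op 1 (out_shuffle): [0 7 1 8 2 9 3 10 4 11 5 12 6 13]
After op 2 (cut(6)): [3 10 4 11 5 12 6 13 0 7 1 8 2 9]
After op 3 (reverse): [9 2 8 1 7 0 13 6 12 5 11 4 10 3]
Card 7 is at position 4.

Answer: 4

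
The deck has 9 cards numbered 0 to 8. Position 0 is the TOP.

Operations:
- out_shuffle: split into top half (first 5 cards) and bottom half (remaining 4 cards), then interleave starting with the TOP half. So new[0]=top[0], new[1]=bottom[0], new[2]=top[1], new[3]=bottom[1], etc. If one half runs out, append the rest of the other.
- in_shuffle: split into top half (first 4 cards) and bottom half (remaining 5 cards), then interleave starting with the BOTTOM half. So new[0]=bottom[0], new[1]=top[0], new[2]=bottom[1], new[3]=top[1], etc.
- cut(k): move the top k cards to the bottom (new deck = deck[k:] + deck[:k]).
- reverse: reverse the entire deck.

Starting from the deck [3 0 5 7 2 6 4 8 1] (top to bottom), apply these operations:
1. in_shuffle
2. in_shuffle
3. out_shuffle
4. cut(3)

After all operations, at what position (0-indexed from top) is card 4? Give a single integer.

Answer: 6

Derivation:
After op 1 (in_shuffle): [2 3 6 0 4 5 8 7 1]
After op 2 (in_shuffle): [4 2 5 3 8 6 7 0 1]
After op 3 (out_shuffle): [4 6 2 7 5 0 3 1 8]
After op 4 (cut(3)): [7 5 0 3 1 8 4 6 2]
Card 4 is at position 6.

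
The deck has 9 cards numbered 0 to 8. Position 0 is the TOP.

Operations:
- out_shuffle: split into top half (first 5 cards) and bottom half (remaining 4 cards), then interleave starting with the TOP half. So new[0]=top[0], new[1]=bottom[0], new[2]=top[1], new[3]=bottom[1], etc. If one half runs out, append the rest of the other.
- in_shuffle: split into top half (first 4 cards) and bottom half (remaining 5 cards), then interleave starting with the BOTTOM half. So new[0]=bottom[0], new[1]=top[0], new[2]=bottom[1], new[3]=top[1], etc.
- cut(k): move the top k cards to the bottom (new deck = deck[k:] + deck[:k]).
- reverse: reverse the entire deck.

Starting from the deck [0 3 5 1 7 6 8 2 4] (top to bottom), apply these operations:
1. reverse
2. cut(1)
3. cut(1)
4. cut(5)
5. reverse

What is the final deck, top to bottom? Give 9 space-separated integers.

Answer: 5 1 7 6 8 2 4 0 3

Derivation:
After op 1 (reverse): [4 2 8 6 7 1 5 3 0]
After op 2 (cut(1)): [2 8 6 7 1 5 3 0 4]
After op 3 (cut(1)): [8 6 7 1 5 3 0 4 2]
After op 4 (cut(5)): [3 0 4 2 8 6 7 1 5]
After op 5 (reverse): [5 1 7 6 8 2 4 0 3]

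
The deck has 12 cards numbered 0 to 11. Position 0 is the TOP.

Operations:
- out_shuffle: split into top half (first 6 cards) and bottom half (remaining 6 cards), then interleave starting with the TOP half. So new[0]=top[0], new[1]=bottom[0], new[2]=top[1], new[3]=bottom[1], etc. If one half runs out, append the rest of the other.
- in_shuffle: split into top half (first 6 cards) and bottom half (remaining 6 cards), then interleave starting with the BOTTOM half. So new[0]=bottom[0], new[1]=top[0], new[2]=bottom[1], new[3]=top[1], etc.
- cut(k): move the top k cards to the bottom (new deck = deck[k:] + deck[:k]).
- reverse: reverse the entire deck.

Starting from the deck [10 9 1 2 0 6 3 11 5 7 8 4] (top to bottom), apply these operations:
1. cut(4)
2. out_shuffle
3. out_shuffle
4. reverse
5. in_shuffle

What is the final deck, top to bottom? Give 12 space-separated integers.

After op 1 (cut(4)): [0 6 3 11 5 7 8 4 10 9 1 2]
After op 2 (out_shuffle): [0 8 6 4 3 10 11 9 5 1 7 2]
After op 3 (out_shuffle): [0 11 8 9 6 5 4 1 3 7 10 2]
After op 4 (reverse): [2 10 7 3 1 4 5 6 9 8 11 0]
After op 5 (in_shuffle): [5 2 6 10 9 7 8 3 11 1 0 4]

Answer: 5 2 6 10 9 7 8 3 11 1 0 4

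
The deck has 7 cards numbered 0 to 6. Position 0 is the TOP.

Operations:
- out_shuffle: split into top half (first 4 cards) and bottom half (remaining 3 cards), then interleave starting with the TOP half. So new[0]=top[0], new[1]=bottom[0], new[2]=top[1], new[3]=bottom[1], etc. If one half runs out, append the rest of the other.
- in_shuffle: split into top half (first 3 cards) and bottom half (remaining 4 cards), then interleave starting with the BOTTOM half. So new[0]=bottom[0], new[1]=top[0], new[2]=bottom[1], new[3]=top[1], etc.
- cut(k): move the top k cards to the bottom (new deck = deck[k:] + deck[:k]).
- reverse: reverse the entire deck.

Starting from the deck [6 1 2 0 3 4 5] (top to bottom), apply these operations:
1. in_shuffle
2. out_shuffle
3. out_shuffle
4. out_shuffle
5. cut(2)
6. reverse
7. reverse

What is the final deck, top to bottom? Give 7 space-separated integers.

Answer: 3 1 4 2 5 0 6

Derivation:
After op 1 (in_shuffle): [0 6 3 1 4 2 5]
After op 2 (out_shuffle): [0 4 6 2 3 5 1]
After op 3 (out_shuffle): [0 3 4 5 6 1 2]
After op 4 (out_shuffle): [0 6 3 1 4 2 5]
After op 5 (cut(2)): [3 1 4 2 5 0 6]
After op 6 (reverse): [6 0 5 2 4 1 3]
After op 7 (reverse): [3 1 4 2 5 0 6]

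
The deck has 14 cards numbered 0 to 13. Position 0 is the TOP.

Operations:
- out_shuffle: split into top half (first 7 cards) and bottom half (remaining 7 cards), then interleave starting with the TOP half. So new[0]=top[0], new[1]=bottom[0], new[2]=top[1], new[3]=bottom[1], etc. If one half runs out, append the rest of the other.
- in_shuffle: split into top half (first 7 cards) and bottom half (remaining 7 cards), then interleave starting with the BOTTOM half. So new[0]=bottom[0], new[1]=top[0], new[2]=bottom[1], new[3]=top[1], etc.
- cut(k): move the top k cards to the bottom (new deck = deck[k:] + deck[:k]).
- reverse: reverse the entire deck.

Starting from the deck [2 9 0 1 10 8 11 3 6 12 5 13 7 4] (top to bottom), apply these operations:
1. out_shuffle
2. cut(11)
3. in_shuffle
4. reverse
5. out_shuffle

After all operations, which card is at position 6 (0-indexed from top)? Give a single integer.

After op 1 (out_shuffle): [2 3 9 6 0 12 1 5 10 13 8 7 11 4]
After op 2 (cut(11)): [7 11 4 2 3 9 6 0 12 1 5 10 13 8]
After op 3 (in_shuffle): [0 7 12 11 1 4 5 2 10 3 13 9 8 6]
After op 4 (reverse): [6 8 9 13 3 10 2 5 4 1 11 12 7 0]
After op 5 (out_shuffle): [6 5 8 4 9 1 13 11 3 12 10 7 2 0]
Position 6: card 13.

Answer: 13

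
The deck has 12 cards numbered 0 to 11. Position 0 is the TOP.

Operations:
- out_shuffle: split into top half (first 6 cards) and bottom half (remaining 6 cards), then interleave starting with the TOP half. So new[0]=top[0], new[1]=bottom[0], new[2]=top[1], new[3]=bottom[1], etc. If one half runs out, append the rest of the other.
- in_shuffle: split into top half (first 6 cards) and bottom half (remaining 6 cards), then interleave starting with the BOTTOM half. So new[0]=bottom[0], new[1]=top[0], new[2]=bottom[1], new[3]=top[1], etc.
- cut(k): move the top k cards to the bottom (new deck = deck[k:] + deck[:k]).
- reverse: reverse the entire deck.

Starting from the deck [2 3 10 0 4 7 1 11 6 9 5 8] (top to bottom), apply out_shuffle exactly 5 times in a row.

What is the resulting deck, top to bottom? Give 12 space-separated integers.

Answer: 2 5 9 6 11 1 7 4 0 10 3 8

Derivation:
After op 1 (out_shuffle): [2 1 3 11 10 6 0 9 4 5 7 8]
After op 2 (out_shuffle): [2 0 1 9 3 4 11 5 10 7 6 8]
After op 3 (out_shuffle): [2 11 0 5 1 10 9 7 3 6 4 8]
After op 4 (out_shuffle): [2 9 11 7 0 3 5 6 1 4 10 8]
After op 5 (out_shuffle): [2 5 9 6 11 1 7 4 0 10 3 8]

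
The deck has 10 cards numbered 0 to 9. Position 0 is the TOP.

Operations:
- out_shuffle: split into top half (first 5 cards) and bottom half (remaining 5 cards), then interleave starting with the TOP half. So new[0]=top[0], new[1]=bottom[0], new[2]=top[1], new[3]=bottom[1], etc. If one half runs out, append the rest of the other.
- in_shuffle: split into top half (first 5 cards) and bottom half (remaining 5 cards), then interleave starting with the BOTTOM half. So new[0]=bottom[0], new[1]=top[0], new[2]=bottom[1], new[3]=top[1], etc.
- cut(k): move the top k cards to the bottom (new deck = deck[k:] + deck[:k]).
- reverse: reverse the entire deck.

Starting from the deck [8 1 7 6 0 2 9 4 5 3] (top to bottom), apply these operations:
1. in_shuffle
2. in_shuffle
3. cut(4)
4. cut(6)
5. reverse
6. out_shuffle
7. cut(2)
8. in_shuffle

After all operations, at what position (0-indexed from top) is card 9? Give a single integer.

Answer: 2

Derivation:
After op 1 (in_shuffle): [2 8 9 1 4 7 5 6 3 0]
After op 2 (in_shuffle): [7 2 5 8 6 9 3 1 0 4]
After op 3 (cut(4)): [6 9 3 1 0 4 7 2 5 8]
After op 4 (cut(6)): [7 2 5 8 6 9 3 1 0 4]
After op 5 (reverse): [4 0 1 3 9 6 8 5 2 7]
After op 6 (out_shuffle): [4 6 0 8 1 5 3 2 9 7]
After op 7 (cut(2)): [0 8 1 5 3 2 9 7 4 6]
After op 8 (in_shuffle): [2 0 9 8 7 1 4 5 6 3]
Card 9 is at position 2.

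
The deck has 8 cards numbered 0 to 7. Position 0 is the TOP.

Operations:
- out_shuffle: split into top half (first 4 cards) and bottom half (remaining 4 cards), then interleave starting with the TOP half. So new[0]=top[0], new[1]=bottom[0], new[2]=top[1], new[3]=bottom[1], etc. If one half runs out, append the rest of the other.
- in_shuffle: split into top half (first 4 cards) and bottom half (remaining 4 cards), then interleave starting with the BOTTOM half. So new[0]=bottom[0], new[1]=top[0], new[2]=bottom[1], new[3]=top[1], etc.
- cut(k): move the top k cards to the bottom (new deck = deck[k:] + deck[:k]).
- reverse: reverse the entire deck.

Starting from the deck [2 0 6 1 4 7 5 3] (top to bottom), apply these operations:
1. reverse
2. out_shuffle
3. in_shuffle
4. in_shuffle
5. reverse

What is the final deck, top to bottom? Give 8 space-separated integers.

Answer: 1 6 0 2 3 5 7 4

Derivation:
After op 1 (reverse): [3 5 7 4 1 6 0 2]
After op 2 (out_shuffle): [3 1 5 6 7 0 4 2]
After op 3 (in_shuffle): [7 3 0 1 4 5 2 6]
After op 4 (in_shuffle): [4 7 5 3 2 0 6 1]
After op 5 (reverse): [1 6 0 2 3 5 7 4]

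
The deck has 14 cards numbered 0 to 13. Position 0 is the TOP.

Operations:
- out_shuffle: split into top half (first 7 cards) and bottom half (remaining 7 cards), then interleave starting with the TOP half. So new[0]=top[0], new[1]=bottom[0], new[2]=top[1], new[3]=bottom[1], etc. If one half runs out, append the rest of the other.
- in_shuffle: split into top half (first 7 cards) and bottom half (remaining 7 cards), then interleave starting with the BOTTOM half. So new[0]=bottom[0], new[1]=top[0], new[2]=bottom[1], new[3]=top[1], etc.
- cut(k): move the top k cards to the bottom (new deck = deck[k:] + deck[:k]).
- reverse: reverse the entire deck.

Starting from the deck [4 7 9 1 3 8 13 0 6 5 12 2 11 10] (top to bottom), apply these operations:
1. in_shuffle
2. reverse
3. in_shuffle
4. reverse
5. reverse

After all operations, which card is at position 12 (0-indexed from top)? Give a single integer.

Answer: 0

Derivation:
After op 1 (in_shuffle): [0 4 6 7 5 9 12 1 2 3 11 8 10 13]
After op 2 (reverse): [13 10 8 11 3 2 1 12 9 5 7 6 4 0]
After op 3 (in_shuffle): [12 13 9 10 5 8 7 11 6 3 4 2 0 1]
After op 4 (reverse): [1 0 2 4 3 6 11 7 8 5 10 9 13 12]
After op 5 (reverse): [12 13 9 10 5 8 7 11 6 3 4 2 0 1]
Position 12: card 0.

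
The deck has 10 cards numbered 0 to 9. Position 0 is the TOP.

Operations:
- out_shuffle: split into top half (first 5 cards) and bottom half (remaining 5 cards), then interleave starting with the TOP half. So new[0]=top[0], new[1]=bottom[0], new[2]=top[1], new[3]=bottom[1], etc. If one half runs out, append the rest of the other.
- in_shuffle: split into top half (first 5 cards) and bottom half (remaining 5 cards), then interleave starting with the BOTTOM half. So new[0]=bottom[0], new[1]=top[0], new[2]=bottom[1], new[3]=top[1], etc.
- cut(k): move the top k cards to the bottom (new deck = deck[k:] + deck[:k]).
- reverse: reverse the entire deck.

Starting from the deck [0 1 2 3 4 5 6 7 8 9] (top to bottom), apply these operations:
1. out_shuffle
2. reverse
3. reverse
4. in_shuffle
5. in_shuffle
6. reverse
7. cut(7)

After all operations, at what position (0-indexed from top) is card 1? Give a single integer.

After op 1 (out_shuffle): [0 5 1 6 2 7 3 8 4 9]
After op 2 (reverse): [9 4 8 3 7 2 6 1 5 0]
After op 3 (reverse): [0 5 1 6 2 7 3 8 4 9]
After op 4 (in_shuffle): [7 0 3 5 8 1 4 6 9 2]
After op 5 (in_shuffle): [1 7 4 0 6 3 9 5 2 8]
After op 6 (reverse): [8 2 5 9 3 6 0 4 7 1]
After op 7 (cut(7)): [4 7 1 8 2 5 9 3 6 0]
Card 1 is at position 2.

Answer: 2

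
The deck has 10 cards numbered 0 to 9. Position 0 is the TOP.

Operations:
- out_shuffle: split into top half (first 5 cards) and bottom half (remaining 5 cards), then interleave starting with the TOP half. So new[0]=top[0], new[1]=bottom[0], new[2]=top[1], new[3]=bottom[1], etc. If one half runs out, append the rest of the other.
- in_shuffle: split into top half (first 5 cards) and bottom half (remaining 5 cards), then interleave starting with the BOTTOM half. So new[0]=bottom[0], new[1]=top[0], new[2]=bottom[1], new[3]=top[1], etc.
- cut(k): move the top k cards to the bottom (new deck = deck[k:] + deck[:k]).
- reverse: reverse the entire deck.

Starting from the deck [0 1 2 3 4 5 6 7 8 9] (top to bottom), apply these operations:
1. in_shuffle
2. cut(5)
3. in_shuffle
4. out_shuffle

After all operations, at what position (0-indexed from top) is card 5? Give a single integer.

After op 1 (in_shuffle): [5 0 6 1 7 2 8 3 9 4]
After op 2 (cut(5)): [2 8 3 9 4 5 0 6 1 7]
After op 3 (in_shuffle): [5 2 0 8 6 3 1 9 7 4]
After op 4 (out_shuffle): [5 3 2 1 0 9 8 7 6 4]
Card 5 is at position 0.

Answer: 0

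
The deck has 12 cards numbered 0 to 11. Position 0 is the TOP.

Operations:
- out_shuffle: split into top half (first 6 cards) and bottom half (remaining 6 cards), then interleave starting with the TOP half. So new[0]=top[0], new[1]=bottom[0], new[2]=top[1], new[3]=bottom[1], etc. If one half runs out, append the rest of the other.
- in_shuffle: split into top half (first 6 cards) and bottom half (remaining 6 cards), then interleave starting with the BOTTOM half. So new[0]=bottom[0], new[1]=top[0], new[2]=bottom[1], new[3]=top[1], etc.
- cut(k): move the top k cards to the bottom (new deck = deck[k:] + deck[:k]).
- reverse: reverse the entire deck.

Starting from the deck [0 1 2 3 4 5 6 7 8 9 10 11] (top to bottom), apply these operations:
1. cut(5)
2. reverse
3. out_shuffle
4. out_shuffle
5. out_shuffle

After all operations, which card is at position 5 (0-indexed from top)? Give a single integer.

Answer: 2

Derivation:
After op 1 (cut(5)): [5 6 7 8 9 10 11 0 1 2 3 4]
After op 2 (reverse): [4 3 2 1 0 11 10 9 8 7 6 5]
After op 3 (out_shuffle): [4 10 3 9 2 8 1 7 0 6 11 5]
After op 4 (out_shuffle): [4 1 10 7 3 0 9 6 2 11 8 5]
After op 5 (out_shuffle): [4 9 1 6 10 2 7 11 3 8 0 5]
Position 5: card 2.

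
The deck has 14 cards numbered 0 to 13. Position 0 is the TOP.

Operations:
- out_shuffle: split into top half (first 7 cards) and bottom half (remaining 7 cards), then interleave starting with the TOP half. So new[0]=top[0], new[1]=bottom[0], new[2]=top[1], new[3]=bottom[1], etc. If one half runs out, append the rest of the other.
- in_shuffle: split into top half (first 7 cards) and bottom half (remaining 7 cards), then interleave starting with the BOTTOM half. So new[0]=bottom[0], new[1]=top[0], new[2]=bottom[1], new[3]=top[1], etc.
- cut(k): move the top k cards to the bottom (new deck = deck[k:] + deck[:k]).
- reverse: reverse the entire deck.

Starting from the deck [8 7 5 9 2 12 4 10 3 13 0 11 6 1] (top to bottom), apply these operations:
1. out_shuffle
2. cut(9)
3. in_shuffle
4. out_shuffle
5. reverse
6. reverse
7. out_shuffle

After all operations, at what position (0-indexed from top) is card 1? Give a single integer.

After op 1 (out_shuffle): [8 10 7 3 5 13 9 0 2 11 12 6 4 1]
After op 2 (cut(9)): [11 12 6 4 1 8 10 7 3 5 13 9 0 2]
After op 3 (in_shuffle): [7 11 3 12 5 6 13 4 9 1 0 8 2 10]
After op 4 (out_shuffle): [7 4 11 9 3 1 12 0 5 8 6 2 13 10]
After op 5 (reverse): [10 13 2 6 8 5 0 12 1 3 9 11 4 7]
After op 6 (reverse): [7 4 11 9 3 1 12 0 5 8 6 2 13 10]
After op 7 (out_shuffle): [7 0 4 5 11 8 9 6 3 2 1 13 12 10]
Card 1 is at position 10.

Answer: 10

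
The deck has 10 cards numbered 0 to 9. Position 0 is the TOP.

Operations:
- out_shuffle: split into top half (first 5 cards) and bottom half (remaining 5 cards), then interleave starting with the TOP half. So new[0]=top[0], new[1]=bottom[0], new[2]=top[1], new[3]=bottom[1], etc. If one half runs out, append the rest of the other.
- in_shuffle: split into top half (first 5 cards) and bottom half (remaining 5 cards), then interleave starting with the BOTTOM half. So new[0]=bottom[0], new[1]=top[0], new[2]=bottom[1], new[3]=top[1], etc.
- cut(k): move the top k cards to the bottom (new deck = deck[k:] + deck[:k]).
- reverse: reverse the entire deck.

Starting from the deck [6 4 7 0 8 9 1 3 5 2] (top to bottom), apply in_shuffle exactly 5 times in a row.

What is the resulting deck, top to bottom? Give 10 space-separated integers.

After op 1 (in_shuffle): [9 6 1 4 3 7 5 0 2 8]
After op 2 (in_shuffle): [7 9 5 6 0 1 2 4 8 3]
After op 3 (in_shuffle): [1 7 2 9 4 5 8 6 3 0]
After op 4 (in_shuffle): [5 1 8 7 6 2 3 9 0 4]
After op 5 (in_shuffle): [2 5 3 1 9 8 0 7 4 6]

Answer: 2 5 3 1 9 8 0 7 4 6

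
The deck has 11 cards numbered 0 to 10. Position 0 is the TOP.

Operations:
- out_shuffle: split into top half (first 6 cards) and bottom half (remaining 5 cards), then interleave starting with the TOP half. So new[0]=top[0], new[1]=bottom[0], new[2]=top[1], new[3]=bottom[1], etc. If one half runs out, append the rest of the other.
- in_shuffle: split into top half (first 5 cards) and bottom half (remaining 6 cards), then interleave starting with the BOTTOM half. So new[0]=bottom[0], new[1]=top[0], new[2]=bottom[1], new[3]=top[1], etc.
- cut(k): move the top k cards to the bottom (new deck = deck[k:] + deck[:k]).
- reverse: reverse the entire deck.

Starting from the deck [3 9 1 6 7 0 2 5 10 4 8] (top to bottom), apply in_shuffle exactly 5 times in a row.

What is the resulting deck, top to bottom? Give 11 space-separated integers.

Answer: 4 10 5 2 0 7 6 1 9 3 8

Derivation:
After op 1 (in_shuffle): [0 3 2 9 5 1 10 6 4 7 8]
After op 2 (in_shuffle): [1 0 10 3 6 2 4 9 7 5 8]
After op 3 (in_shuffle): [2 1 4 0 9 10 7 3 5 6 8]
After op 4 (in_shuffle): [10 2 7 1 3 4 5 0 6 9 8]
After op 5 (in_shuffle): [4 10 5 2 0 7 6 1 9 3 8]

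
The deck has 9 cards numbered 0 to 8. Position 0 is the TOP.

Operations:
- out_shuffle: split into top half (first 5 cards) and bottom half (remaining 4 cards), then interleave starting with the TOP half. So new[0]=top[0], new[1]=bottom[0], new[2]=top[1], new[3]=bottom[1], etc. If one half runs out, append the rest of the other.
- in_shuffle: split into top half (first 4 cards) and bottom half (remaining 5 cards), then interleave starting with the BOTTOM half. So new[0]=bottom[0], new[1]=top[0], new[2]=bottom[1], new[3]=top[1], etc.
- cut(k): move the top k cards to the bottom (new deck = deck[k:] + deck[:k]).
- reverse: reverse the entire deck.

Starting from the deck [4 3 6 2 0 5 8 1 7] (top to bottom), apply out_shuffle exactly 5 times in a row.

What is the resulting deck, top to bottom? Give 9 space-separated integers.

Answer: 4 6 0 8 7 3 2 5 1

Derivation:
After op 1 (out_shuffle): [4 5 3 8 6 1 2 7 0]
After op 2 (out_shuffle): [4 1 5 2 3 7 8 0 6]
After op 3 (out_shuffle): [4 7 1 8 5 0 2 6 3]
After op 4 (out_shuffle): [4 0 7 2 1 6 8 3 5]
After op 5 (out_shuffle): [4 6 0 8 7 3 2 5 1]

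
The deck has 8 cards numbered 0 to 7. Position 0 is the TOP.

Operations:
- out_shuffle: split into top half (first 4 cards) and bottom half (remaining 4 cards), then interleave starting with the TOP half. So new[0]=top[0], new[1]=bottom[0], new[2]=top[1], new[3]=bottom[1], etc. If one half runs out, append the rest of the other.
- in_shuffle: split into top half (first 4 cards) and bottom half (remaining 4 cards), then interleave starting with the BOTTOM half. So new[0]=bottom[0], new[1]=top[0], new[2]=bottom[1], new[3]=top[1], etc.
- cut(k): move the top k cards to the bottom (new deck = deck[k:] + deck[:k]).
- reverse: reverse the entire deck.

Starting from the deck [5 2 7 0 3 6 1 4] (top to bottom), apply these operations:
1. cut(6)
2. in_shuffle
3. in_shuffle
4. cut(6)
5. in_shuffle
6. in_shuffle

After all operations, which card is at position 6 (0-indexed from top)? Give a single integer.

After op 1 (cut(6)): [1 4 5 2 7 0 3 6]
After op 2 (in_shuffle): [7 1 0 4 3 5 6 2]
After op 3 (in_shuffle): [3 7 5 1 6 0 2 4]
After op 4 (cut(6)): [2 4 3 7 5 1 6 0]
After op 5 (in_shuffle): [5 2 1 4 6 3 0 7]
After op 6 (in_shuffle): [6 5 3 2 0 1 7 4]
Position 6: card 7.

Answer: 7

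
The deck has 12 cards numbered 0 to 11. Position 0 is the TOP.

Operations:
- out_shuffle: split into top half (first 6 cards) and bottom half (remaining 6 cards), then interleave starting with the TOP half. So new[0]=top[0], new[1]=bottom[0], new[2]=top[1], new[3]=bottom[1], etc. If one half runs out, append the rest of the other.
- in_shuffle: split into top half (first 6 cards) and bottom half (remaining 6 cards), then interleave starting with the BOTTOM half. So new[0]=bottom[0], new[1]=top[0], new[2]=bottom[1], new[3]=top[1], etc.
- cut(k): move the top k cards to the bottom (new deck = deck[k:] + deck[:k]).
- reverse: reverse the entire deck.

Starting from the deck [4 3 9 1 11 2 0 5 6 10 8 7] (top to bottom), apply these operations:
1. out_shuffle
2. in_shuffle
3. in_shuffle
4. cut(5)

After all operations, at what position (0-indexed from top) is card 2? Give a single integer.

Answer: 11

Derivation:
After op 1 (out_shuffle): [4 0 3 5 9 6 1 10 11 8 2 7]
After op 2 (in_shuffle): [1 4 10 0 11 3 8 5 2 9 7 6]
After op 3 (in_shuffle): [8 1 5 4 2 10 9 0 7 11 6 3]
After op 4 (cut(5)): [10 9 0 7 11 6 3 8 1 5 4 2]
Card 2 is at position 11.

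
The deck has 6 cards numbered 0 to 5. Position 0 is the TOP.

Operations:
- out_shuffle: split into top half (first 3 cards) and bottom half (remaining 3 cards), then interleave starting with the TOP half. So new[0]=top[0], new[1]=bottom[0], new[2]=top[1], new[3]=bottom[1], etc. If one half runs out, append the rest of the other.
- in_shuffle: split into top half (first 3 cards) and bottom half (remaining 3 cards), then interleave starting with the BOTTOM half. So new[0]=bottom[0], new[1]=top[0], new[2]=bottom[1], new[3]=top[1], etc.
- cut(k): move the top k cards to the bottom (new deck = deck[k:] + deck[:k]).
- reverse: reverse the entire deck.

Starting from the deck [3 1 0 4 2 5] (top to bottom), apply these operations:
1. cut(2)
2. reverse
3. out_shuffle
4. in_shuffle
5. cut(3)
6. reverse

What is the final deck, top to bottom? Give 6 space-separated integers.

Answer: 5 1 4 3 0 2

Derivation:
After op 1 (cut(2)): [0 4 2 5 3 1]
After op 2 (reverse): [1 3 5 2 4 0]
After op 3 (out_shuffle): [1 2 3 4 5 0]
After op 4 (in_shuffle): [4 1 5 2 0 3]
After op 5 (cut(3)): [2 0 3 4 1 5]
After op 6 (reverse): [5 1 4 3 0 2]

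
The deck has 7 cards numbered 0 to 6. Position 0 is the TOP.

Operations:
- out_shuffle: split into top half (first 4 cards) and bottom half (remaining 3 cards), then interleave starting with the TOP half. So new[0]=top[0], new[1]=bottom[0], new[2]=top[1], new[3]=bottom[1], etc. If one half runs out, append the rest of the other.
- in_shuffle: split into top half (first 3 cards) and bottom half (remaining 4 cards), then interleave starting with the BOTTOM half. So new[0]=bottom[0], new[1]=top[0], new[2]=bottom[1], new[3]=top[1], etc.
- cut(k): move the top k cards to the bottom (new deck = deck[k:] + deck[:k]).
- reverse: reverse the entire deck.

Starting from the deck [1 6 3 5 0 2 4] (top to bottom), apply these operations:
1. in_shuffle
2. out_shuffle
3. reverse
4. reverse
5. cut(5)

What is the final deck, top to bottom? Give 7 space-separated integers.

After op 1 (in_shuffle): [5 1 0 6 2 3 4]
After op 2 (out_shuffle): [5 2 1 3 0 4 6]
After op 3 (reverse): [6 4 0 3 1 2 5]
After op 4 (reverse): [5 2 1 3 0 4 6]
After op 5 (cut(5)): [4 6 5 2 1 3 0]

Answer: 4 6 5 2 1 3 0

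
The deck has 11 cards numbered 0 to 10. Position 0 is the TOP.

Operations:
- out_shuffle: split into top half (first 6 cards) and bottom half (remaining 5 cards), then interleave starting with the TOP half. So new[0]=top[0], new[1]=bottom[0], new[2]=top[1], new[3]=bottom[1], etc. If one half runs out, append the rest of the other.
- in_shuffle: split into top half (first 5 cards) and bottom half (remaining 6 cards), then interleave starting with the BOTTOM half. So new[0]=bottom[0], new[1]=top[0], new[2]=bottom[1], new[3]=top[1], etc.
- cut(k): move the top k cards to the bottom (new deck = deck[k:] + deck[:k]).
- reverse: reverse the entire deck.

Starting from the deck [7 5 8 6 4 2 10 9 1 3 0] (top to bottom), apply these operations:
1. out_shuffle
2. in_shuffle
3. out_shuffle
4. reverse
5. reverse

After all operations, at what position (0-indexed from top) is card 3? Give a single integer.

After op 1 (out_shuffle): [7 10 5 9 8 1 6 3 4 0 2]
After op 2 (in_shuffle): [1 7 6 10 3 5 4 9 0 8 2]
After op 3 (out_shuffle): [1 4 7 9 6 0 10 8 3 2 5]
After op 4 (reverse): [5 2 3 8 10 0 6 9 7 4 1]
After op 5 (reverse): [1 4 7 9 6 0 10 8 3 2 5]
Card 3 is at position 8.

Answer: 8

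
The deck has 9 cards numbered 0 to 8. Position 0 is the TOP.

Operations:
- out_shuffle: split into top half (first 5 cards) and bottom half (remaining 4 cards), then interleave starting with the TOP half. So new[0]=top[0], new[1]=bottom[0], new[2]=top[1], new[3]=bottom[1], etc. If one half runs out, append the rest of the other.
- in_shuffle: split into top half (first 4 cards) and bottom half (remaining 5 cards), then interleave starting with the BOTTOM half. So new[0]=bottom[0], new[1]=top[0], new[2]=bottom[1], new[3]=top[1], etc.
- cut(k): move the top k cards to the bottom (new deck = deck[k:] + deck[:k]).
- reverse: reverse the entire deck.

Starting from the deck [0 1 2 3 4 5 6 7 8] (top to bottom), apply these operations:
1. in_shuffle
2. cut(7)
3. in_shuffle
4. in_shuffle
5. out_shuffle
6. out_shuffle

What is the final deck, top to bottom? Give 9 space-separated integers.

After op 1 (in_shuffle): [4 0 5 1 6 2 7 3 8]
After op 2 (cut(7)): [3 8 4 0 5 1 6 2 7]
After op 3 (in_shuffle): [5 3 1 8 6 4 2 0 7]
After op 4 (in_shuffle): [6 5 4 3 2 1 0 8 7]
After op 5 (out_shuffle): [6 1 5 0 4 8 3 7 2]
After op 6 (out_shuffle): [6 8 1 3 5 7 0 2 4]

Answer: 6 8 1 3 5 7 0 2 4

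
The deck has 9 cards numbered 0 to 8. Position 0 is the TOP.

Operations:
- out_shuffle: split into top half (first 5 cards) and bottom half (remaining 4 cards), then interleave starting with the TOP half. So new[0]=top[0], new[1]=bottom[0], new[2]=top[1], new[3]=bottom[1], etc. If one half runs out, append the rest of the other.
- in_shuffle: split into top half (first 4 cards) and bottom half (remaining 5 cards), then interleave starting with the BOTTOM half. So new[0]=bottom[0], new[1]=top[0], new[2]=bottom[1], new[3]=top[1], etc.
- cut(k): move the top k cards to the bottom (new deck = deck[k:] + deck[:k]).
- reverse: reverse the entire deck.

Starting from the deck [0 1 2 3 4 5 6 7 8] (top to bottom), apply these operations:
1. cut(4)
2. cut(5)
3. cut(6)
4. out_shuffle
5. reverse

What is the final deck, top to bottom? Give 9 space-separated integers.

After op 1 (cut(4)): [4 5 6 7 8 0 1 2 3]
After op 2 (cut(5)): [0 1 2 3 4 5 6 7 8]
After op 3 (cut(6)): [6 7 8 0 1 2 3 4 5]
After op 4 (out_shuffle): [6 2 7 3 8 4 0 5 1]
After op 5 (reverse): [1 5 0 4 8 3 7 2 6]

Answer: 1 5 0 4 8 3 7 2 6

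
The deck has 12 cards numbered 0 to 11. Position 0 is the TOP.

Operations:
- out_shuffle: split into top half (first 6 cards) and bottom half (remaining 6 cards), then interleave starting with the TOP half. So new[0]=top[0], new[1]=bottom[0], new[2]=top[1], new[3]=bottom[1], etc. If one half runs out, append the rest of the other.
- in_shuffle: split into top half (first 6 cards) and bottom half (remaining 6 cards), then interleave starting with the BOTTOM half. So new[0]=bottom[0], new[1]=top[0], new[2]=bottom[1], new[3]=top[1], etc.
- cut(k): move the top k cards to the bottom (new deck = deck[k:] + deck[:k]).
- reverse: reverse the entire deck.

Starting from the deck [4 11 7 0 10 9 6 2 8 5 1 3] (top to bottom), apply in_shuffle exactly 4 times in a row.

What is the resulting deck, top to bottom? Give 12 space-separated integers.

After op 1 (in_shuffle): [6 4 2 11 8 7 5 0 1 10 3 9]
After op 2 (in_shuffle): [5 6 0 4 1 2 10 11 3 8 9 7]
After op 3 (in_shuffle): [10 5 11 6 3 0 8 4 9 1 7 2]
After op 4 (in_shuffle): [8 10 4 5 9 11 1 6 7 3 2 0]

Answer: 8 10 4 5 9 11 1 6 7 3 2 0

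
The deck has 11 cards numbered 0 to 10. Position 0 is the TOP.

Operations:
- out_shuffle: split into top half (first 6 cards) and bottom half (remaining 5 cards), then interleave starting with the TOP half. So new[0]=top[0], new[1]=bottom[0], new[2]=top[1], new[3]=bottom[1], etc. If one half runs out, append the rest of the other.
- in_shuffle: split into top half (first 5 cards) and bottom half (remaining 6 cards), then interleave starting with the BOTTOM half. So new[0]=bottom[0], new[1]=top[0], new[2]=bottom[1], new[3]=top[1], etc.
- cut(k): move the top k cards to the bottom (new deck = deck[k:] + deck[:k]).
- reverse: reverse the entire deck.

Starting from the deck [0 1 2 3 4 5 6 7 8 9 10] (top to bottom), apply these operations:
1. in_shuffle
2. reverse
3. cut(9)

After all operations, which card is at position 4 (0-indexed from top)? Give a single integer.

After op 1 (in_shuffle): [5 0 6 1 7 2 8 3 9 4 10]
After op 2 (reverse): [10 4 9 3 8 2 7 1 6 0 5]
After op 3 (cut(9)): [0 5 10 4 9 3 8 2 7 1 6]
Position 4: card 9.

Answer: 9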